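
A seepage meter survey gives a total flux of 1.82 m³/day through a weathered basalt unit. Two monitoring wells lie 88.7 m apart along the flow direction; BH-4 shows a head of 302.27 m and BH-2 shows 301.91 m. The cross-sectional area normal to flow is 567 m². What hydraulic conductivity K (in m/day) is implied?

0.791

Hydraulic gradient i = (302.27 − 301.91) / 88.7 = 0.36 / 88.7 = 0.004059.
From Q = K·A·i, K = Q / (A·i) = 1.82 / (567.0 × 0.004059) = 0.7909 m/day.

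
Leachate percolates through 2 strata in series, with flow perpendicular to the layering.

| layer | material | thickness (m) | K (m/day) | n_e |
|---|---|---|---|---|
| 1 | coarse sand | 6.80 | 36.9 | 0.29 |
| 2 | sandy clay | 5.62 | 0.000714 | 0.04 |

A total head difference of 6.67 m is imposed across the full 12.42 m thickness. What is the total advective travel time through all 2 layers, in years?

7.10

With flow normal to the layers, continuity requires the same specific discharge q through every layer.
Σ(b_i/K_i) = 6.80/36.9 + 5.62/0.000714 = 7871 d.
q = Δh / Σ(b_i/K_i) = 6.67 / 7871 = 0.0008474 m/day.
In each layer the seepage velocity is v_i = q/n_i, so the layer transit time is t_i = b_i·n_i / q:
  layer 1 (coarse sand): t_1 = 6.80 × 0.29 / 0.0008474 = 2327 d
  layer 2 (sandy clay): t_2 = 5.62 × 0.04 / 0.0008474 = 265.3 d
Total t = Σ t_i = 2592 days = 7.098 years.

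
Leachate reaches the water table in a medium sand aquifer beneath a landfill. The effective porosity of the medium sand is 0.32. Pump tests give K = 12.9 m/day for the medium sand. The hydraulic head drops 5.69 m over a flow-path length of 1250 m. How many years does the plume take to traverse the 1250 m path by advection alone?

18.6

Hydraulic gradient i = Δh / L = 5.69 / 1250 = 0.004552.
Darcy flux q = K · i = 12.90 × 0.004552 = 0.05872 m/day.
Seepage velocity v = q / n_e = 0.05872 / 0.32 = 0.1835 m/day.
Travel time t = L / v = 1250 / 0.1835 = 6812 days = 18.65 years.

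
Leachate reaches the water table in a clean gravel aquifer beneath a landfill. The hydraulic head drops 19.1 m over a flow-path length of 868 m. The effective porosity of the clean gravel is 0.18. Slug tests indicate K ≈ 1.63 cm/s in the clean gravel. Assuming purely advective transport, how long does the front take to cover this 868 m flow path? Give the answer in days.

5.04

Convert K: 1.63 cm/s × 864 = 1408 m/day.
Hydraulic gradient i = Δh / L = 19.1 / 868 = 0.02200.
Darcy flux q = K · i = 1408 × 0.02200 = 30.99 m/day.
Seepage velocity v = q / n_e = 30.99 / 0.18 = 172.2 m/day.
Travel time t = L / v = 868 / 172.2 = 5.042 days.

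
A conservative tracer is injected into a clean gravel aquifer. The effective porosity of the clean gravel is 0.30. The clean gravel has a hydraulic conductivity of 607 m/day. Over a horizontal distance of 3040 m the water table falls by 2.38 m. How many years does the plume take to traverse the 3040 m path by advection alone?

Hydraulic gradient i = Δh / L = 2.38 / 3040 = 0.0007829.
Darcy flux q = K · i = 607.0 × 0.0007829 = 0.4752 m/day.
Seepage velocity v = q / n_e = 0.4752 / 0.30 = 1.584 m/day.
Travel time t = L / v = 3040 / 1.584 = 1919 days = 5.254 years.

5.25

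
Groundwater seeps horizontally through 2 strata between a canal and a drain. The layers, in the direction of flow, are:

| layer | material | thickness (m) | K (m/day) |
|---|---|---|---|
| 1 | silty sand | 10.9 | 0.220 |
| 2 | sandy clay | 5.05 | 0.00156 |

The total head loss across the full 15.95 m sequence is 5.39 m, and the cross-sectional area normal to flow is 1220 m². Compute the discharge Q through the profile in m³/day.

2.00

Flow is perpendicular to layering, so the layers act in series and the equivalent K is the thickness-weighted harmonic mean.
Total thickness L = 10.9 + 5.05 = 15.95 m.
Σ(b_i/K_i) = 10.9/0.220 + 5.05/0.00156 = 3287 d.
K_eq = L / Σ(b_i/K_i) = 15.95 / 3287 = 0.004853 m/day.
Q = K_eq · A · (Δh/L) = 0.004853 × 1220 × (5.39/15.95) = 2.001 m³/day.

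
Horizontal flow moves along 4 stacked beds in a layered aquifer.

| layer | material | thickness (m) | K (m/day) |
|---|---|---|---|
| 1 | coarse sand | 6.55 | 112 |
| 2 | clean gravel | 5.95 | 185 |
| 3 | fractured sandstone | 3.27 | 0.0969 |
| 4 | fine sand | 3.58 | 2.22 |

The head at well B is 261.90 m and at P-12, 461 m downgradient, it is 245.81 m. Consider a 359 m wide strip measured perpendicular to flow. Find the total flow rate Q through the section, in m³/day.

Flow is parallel to layering, so each bed carries its own Darcy discharge and the transmissivities add.
Σ(K_i·b_i) = 112×6.55 + 185×5.95 + 0.0969×3.27 + 2.22×3.58 = 1843 m²/day.
Hydraulic gradient i = (261.90 − 245.81) / 461 = 16.09 / 461 = 0.03490.
Q = Σ(K_i·b_i) · W · i = 1843 × 359 × 0.03490 = 23088 m³/day.

23100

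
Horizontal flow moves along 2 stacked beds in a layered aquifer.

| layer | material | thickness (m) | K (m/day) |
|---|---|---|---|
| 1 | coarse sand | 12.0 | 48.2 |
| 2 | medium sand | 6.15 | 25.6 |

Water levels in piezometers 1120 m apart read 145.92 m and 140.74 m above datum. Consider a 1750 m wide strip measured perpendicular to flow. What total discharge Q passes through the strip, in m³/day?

5960

Flow is parallel to layering, so each bed carries its own Darcy discharge and the transmissivities add.
Σ(K_i·b_i) = 48.2×12.0 + 25.6×6.15 = 735.8 m²/day.
Hydraulic gradient i = (145.92 − 140.74) / 1120 = 5.18 / 1120 = 0.004625.
Q = Σ(K_i·b_i) · W · i = 735.8 × 1750 × 0.004625 = 5956 m³/day.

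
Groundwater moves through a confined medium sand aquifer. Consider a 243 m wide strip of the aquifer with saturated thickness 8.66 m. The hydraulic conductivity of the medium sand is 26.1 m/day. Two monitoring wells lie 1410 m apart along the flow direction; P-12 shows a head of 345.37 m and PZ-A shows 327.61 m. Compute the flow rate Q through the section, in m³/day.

Cross-sectional area A = 243 × 8.66 = 2104 m².
Hydraulic gradient i = (345.37 − 327.61) / 1410 = 17.76 / 1410 = 0.01260.
Darcy's law: Q = K · A · i = 26.10 × 2104 × 0.01260 = 691.8 m³/day.

692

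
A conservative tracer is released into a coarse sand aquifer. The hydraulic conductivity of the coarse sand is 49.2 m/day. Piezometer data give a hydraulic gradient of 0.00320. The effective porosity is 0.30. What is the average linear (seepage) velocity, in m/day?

0.525

Hydraulic gradient i = 0.00320.
Darcy flux q = K · i = 49.20 × 0.003200 = 0.1574 m/day.
Seepage velocity v = q / n_e = 0.1574 / 0.30 = 0.5248 m/day.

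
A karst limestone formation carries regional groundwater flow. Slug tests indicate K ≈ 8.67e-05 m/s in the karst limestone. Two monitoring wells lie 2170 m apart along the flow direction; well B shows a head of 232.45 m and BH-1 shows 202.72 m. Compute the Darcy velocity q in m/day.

0.103

Convert K: 8.67e-05 m/s × 86400 = 7.491 m/day.
Hydraulic gradient i = (232.45 − 202.72) / 2170 = 29.73 / 2170 = 0.01370.
Specific discharge q = K · i = 7.491 × 0.01370 = 0.1026 m/day.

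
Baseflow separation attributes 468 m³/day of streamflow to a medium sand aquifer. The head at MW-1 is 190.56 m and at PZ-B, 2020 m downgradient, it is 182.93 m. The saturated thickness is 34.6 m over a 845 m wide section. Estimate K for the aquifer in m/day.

4.24

Cross-sectional area A = 845 × 34.6 = 29237 m².
Hydraulic gradient i = (190.56 − 182.93) / 2020 = 7.63 / 2020 = 0.003777.
From Q = K·A·i, K = Q / (A·i) = 468 / (29237 × 0.003777) = 4.238 m/day.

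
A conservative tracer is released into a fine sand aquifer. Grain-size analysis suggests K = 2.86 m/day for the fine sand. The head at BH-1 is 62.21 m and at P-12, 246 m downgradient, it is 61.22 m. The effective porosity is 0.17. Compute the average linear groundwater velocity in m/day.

0.0677

Hydraulic gradient i = (62.21 − 61.22) / 246 = 0.99 / 246 = 0.004024.
Darcy flux q = K · i = 2.860 × 0.004024 = 0.01151 m/day.
Seepage velocity v = q / n_e = 0.01151 / 0.17 = 0.06770 m/day.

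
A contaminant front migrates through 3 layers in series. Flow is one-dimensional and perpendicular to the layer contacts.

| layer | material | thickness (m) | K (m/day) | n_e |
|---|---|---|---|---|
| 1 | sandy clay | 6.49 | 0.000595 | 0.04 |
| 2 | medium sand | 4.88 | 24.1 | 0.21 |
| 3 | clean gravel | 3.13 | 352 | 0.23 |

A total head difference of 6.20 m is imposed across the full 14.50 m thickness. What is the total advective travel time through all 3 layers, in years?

With flow normal to the layers, continuity requires the same specific discharge q through every layer.
Σ(b_i/K_i) = 6.49/0.000595 + 4.88/24.1 + 3.13/352 = 10908 d.
q = Δh / Σ(b_i/K_i) = 6.20 / 10908 = 0.0005684 m/day.
In each layer the seepage velocity is v_i = q/n_i, so the layer transit time is t_i = b_i·n_i / q:
  layer 1 (sandy clay): t_1 = 6.49 × 0.04 / 0.0005684 = 456.7 d
  layer 2 (medium sand): t_2 = 4.88 × 0.21 / 0.0005684 = 1803 d
  layer 3 (clean gravel): t_3 = 3.13 × 0.23 / 0.0005684 = 1267 d
Total t = Σ t_i = 3526 days = 9.654 years.

9.65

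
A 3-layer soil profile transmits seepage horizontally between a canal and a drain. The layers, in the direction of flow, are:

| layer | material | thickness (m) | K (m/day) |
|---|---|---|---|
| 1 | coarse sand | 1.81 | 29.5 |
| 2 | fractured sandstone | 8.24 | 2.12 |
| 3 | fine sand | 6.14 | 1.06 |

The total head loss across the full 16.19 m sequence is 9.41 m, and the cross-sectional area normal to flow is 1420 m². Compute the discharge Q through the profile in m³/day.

1370

Flow is perpendicular to layering, so the layers act in series and the equivalent K is the thickness-weighted harmonic mean.
Total thickness L = 1.81 + 8.24 + 6.14 = 16.19 m.
Σ(b_i/K_i) = 1.81/29.5 + 8.24/2.12 + 6.14/1.06 = 9.741 d.
K_eq = L / Σ(b_i/K_i) = 16.19 / 9.741 = 1.662 m/day.
Q = K_eq · A · (Δh/L) = 1.662 × 1420 × (9.41/16.19) = 1372 m³/day.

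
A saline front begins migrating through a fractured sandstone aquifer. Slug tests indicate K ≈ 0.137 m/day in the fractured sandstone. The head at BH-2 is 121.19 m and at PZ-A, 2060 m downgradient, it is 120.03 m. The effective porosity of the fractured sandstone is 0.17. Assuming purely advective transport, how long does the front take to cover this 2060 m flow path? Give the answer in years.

Hydraulic gradient i = (121.19 − 120.03) / 2060 = 1.16 / 2060 = 0.0005631.
Darcy flux q = K · i = 0.1370 × 0.0005631 = 7.715e-05 m/day.
Seepage velocity v = q / n_e = 7.715e-05 / 0.17 = 0.0004538 m/day.
Travel time t = L / v = 2060 / 0.0004538 = 4.539e+06 days = 12428 years.

12400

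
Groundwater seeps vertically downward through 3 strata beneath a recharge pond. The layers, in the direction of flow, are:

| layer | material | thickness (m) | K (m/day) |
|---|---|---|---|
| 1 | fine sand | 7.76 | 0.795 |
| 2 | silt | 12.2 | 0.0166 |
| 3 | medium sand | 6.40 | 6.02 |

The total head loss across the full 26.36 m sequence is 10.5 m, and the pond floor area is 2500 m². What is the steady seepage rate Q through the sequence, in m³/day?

35.2

Flow is perpendicular to layering, so the layers act in series and the equivalent K is the thickness-weighted harmonic mean.
Total thickness L = 7.76 + 12.2 + 6.40 = 26.36 m.
Σ(b_i/K_i) = 7.76/0.795 + 12.2/0.0166 + 6.40/6.02 = 745.8 d.
K_eq = L / Σ(b_i/K_i) = 26.36 / 745.8 = 0.03535 m/day.
Q = K_eq · A · (Δh/L) = 0.03535 × 2500 × (10.5/26.36) = 35.20 m³/day.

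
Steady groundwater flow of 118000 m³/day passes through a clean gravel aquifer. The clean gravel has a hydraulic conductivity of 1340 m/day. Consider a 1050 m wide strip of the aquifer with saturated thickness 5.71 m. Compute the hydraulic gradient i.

0.0147

Cross-sectional area A = 1050 × 5.71 = 5996 m².
From Q = K·A·i, i = Q / (K·A) = 118000 / (1340 × 5996) = 0.01469.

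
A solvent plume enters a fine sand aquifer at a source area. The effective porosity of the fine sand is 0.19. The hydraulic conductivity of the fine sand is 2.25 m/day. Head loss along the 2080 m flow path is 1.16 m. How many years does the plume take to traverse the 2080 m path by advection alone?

Hydraulic gradient i = Δh / L = 1.16 / 2080 = 0.0005577.
Darcy flux q = K · i = 2.250 × 0.0005577 = 0.001255 m/day.
Seepage velocity v = q / n_e = 0.001255 / 0.19 = 0.006604 m/day.
Travel time t = L / v = 2080 / 0.006604 = 3.149e+05 days = 862.3 years.

862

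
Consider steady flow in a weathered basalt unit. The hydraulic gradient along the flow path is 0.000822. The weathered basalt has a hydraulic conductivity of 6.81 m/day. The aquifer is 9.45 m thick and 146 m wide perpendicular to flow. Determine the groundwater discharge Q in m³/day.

Cross-sectional area A = 146 × 9.45 = 1380 m².
Hydraulic gradient i = 0.000822.
Darcy's law: Q = K · A · i = 6.810 × 1380 × 0.0008220 = 7.723 m³/day.

7.72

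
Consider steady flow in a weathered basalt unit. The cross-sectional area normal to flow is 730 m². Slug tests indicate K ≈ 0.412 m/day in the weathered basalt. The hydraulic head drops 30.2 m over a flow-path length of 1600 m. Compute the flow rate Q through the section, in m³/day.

5.68

Hydraulic gradient i = Δh / L = 30.2 / 1600 = 0.01887.
Darcy's law: Q = K · A · i = 0.4120 × 730.0 × 0.01887 = 5.677 m³/day.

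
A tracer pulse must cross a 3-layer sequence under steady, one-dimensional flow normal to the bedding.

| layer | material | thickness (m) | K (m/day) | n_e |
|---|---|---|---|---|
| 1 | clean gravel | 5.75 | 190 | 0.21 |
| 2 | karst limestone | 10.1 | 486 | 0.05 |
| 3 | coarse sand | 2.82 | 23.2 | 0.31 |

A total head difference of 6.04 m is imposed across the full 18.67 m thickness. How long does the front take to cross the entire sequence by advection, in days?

With flow normal to the layers, continuity requires the same specific discharge q through every layer.
Σ(b_i/K_i) = 5.75/190 + 10.1/486 + 2.82/23.2 = 0.1726 d.
q = Δh / Σ(b_i/K_i) = 6.04 / 0.1726 = 34.99 m/day.
In each layer the seepage velocity is v_i = q/n_i, so the layer transit time is t_i = b_i·n_i / q:
  layer 1 (clean gravel): t_1 = 5.75 × 0.21 / 34.99 = 0.03451 d
  layer 2 (karst limestone): t_2 = 10.1 × 0.05 / 34.99 = 0.01443 d
  layer 3 (coarse sand): t_3 = 2.82 × 0.31 / 34.99 = 0.02498 d
Total t = Σ t_i = 0.07392 days.

0.0739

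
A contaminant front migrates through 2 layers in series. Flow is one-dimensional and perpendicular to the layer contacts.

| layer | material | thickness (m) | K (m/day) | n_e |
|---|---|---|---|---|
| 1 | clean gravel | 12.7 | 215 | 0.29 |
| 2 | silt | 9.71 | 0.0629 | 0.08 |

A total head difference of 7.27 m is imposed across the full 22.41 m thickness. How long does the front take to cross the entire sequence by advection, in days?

With flow normal to the layers, continuity requires the same specific discharge q through every layer.
Σ(b_i/K_i) = 12.7/215 + 9.71/0.0629 = 154.4 d.
q = Δh / Σ(b_i/K_i) = 7.27 / 154.4 = 0.04708 m/day.
In each layer the seepage velocity is v_i = q/n_i, so the layer transit time is t_i = b_i·n_i / q:
  layer 1 (clean gravel): t_1 = 12.7 × 0.29 / 0.04708 = 78.24 d
  layer 2 (silt): t_2 = 9.71 × 0.08 / 0.04708 = 16.50 d
Total t = Σ t_i = 94.74 days.

94.7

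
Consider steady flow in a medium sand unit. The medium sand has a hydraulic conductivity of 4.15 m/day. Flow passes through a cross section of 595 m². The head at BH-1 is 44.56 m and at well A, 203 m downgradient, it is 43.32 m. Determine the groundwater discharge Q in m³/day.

15.1

Hydraulic gradient i = (44.56 − 43.32) / 203 = 1.24 / 203 = 0.006108.
Darcy's law: Q = K · A · i = 4.150 × 595.0 × 0.006108 = 15.08 m³/day.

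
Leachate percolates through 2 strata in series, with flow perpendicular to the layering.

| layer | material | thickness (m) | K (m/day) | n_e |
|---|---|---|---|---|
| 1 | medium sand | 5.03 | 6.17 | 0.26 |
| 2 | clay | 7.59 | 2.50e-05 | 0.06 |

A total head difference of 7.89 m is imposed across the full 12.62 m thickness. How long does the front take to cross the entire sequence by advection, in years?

186

With flow normal to the layers, continuity requires the same specific discharge q through every layer.
Σ(b_i/K_i) = 5.03/6.17 + 7.59/2.50e-05 = 3.036e+05 d.
q = Δh / Σ(b_i/K_i) = 7.89 / 3.036e+05 = 2.599e-05 m/day.
In each layer the seepage velocity is v_i = q/n_i, so the layer transit time is t_i = b_i·n_i / q:
  layer 1 (medium sand): t_1 = 5.03 × 0.26 / 2.599e-05 = 50323 d
  layer 2 (clay): t_2 = 7.59 × 0.06 / 2.599e-05 = 17523 d
Total t = Σ t_i = 67847 days = 185.8 years.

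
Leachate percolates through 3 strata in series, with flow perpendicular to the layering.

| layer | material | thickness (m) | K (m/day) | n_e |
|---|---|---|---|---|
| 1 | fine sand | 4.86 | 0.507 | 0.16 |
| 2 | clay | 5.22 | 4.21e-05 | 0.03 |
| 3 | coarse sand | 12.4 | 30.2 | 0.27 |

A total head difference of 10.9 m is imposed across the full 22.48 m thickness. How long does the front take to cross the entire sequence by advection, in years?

133

With flow normal to the layers, continuity requires the same specific discharge q through every layer.
Σ(b_i/K_i) = 4.86/0.507 + 5.22/4.21e-05 + 12.4/30.2 = 1.240e+05 d.
q = Δh / Σ(b_i/K_i) = 10.9 / 1.240e+05 = 8.790e-05 m/day.
In each layer the seepage velocity is v_i = q/n_i, so the layer transit time is t_i = b_i·n_i / q:
  layer 1 (fine sand): t_1 = 4.86 × 0.16 / 8.790e-05 = 8846 d
  layer 2 (clay): t_2 = 5.22 × 0.03 / 8.790e-05 = 1782 d
  layer 3 (coarse sand): t_3 = 12.4 × 0.27 / 8.790e-05 = 38087 d
Total t = Σ t_i = 48715 days = 133.4 years.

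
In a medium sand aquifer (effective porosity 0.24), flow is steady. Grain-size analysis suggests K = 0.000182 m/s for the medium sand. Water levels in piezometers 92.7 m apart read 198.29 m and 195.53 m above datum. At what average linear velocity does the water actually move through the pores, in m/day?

Convert K: 0.000182 m/s × 86400 = 15.72 m/day.
Hydraulic gradient i = (198.29 − 195.53) / 92.7 = 2.76 / 92.7 = 0.02977.
Darcy flux q = K · i = 15.72 × 0.02977 = 0.4682 m/day.
Seepage velocity v = q / n_e = 0.4682 / 0.24 = 1.951 m/day.

1.95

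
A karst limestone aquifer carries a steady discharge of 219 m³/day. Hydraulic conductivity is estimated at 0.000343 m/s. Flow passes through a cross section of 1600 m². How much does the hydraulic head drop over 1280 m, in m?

Convert K: 0.000343 m/s × 86400 = 29.64 m/day.
From Q = K·A·i, i = Q / (K·A) = 219 / (29.64 × 1600) = 0.004619.
Head loss Δh = i · L = 0.004619 × 1280 = 5.912 m.

5.91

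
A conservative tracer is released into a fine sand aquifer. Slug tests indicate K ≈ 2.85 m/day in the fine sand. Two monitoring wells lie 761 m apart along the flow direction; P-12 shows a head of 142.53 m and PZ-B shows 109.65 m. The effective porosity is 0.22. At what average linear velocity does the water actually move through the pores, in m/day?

Hydraulic gradient i = (142.53 − 109.65) / 761 = 32.88 / 761 = 0.04321.
Darcy flux q = K · i = 2.850 × 0.04321 = 0.1231 m/day.
Seepage velocity v = q / n_e = 0.1231 / 0.22 = 0.5597 m/day.

0.560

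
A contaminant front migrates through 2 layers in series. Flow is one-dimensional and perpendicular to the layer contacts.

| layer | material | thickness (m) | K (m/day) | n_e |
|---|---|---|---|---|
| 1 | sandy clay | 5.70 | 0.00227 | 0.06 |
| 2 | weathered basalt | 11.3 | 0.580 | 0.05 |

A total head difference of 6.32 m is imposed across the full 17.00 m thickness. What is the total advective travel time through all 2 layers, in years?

0.994

With flow normal to the layers, continuity requires the same specific discharge q through every layer.
Σ(b_i/K_i) = 5.70/0.00227 + 11.3/0.580 = 2530 d.
q = Δh / Σ(b_i/K_i) = 6.32 / 2530 = 0.002498 m/day.
In each layer the seepage velocity is v_i = q/n_i, so the layer transit time is t_i = b_i·n_i / q:
  layer 1 (sandy clay): t_1 = 5.70 × 0.06 / 0.002498 = 136.9 d
  layer 2 (weathered basalt): t_2 = 11.3 × 0.05 / 0.002498 = 226.2 d
Total t = Σ t_i = 363.2 days = 0.9943 years.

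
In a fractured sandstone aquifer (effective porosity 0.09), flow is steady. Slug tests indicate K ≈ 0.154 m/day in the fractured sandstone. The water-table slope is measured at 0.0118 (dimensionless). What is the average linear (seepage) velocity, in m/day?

0.0202

Hydraulic gradient i = 0.0118.
Darcy flux q = K · i = 0.1540 × 0.01180 = 0.001817 m/day.
Seepage velocity v = q / n_e = 0.001817 / 0.09 = 0.02019 m/day.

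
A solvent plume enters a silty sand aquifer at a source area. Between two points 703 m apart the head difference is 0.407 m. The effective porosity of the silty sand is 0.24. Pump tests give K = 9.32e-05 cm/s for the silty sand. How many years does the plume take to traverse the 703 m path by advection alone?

9910

Convert K: 9.32e-05 cm/s × 864 = 0.08052 m/day.
Hydraulic gradient i = Δh / L = 0.407 / 703 = 0.0005789.
Darcy flux q = K · i = 0.08052 × 0.0005789 = 4.662e-05 m/day.
Seepage velocity v = q / n_e = 4.662e-05 / 0.24 = 0.0001942 m/day.
Travel time t = L / v = 703 / 0.0001942 = 3.619e+06 days = 9908 years.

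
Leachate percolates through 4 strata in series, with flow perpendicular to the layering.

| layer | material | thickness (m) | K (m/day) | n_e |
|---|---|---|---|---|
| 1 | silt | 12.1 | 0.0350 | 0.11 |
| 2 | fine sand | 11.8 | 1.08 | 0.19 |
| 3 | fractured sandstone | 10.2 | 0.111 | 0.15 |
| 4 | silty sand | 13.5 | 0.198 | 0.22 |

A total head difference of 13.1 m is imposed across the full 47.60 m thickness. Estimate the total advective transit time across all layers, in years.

With flow normal to the layers, continuity requires the same specific discharge q through every layer.
Σ(b_i/K_i) = 12.1/0.0350 + 11.8/1.08 + 10.2/0.111 + 13.5/0.198 = 516.7 d.
q = Δh / Σ(b_i/K_i) = 13.1 / 516.7 = 0.02535 m/day.
In each layer the seepage velocity is v_i = q/n_i, so the layer transit time is t_i = b_i·n_i / q:
  layer 1 (silt): t_1 = 12.1 × 0.11 / 0.02535 = 52.50 d
  layer 2 (fine sand): t_2 = 11.8 × 0.19 / 0.02535 = 88.43 d
  layer 3 (fractured sandstone): t_3 = 10.2 × 0.15 / 0.02535 = 60.35 d
  layer 4 (silty sand): t_4 = 13.5 × 0.22 / 0.02535 = 117.1 d
Total t = Σ t_i = 318.4 days = 0.8718 years.

0.872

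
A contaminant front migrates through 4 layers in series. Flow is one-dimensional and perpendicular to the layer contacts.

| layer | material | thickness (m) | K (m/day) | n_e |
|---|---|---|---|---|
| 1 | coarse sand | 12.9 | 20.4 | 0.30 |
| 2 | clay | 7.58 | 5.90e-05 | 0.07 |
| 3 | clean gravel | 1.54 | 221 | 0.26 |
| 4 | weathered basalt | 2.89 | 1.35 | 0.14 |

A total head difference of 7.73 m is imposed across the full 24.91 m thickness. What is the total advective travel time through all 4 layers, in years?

With flow normal to the layers, continuity requires the same specific discharge q through every layer.
Σ(b_i/K_i) = 12.9/20.4 + 7.58/5.90e-05 + 1.54/221 + 2.89/1.35 = 1.285e+05 d.
q = Δh / Σ(b_i/K_i) = 7.73 / 1.285e+05 = 6.017e-05 m/day.
In each layer the seepage velocity is v_i = q/n_i, so the layer transit time is t_i = b_i·n_i / q:
  layer 1 (coarse sand): t_1 = 12.9 × 0.30 / 6.017e-05 = 64322 d
  layer 2 (clay): t_2 = 7.58 × 0.07 / 6.017e-05 = 8819 d
  layer 3 (clean gravel): t_3 = 1.54 × 0.26 / 6.017e-05 = 6655 d
  layer 4 (weathered basalt): t_4 = 2.89 × 0.14 / 6.017e-05 = 6725 d
Total t = Σ t_i = 86520 days = 236.9 years.

237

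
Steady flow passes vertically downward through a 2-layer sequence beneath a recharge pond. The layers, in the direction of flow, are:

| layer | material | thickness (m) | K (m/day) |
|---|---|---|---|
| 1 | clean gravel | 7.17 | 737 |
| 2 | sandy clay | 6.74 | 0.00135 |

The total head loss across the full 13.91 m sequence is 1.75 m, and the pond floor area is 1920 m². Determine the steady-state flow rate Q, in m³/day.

0.673

Flow is perpendicular to layering, so the layers act in series and the equivalent K is the thickness-weighted harmonic mean.
Total thickness L = 7.17 + 6.74 = 13.91 m.
Σ(b_i/K_i) = 7.17/737 + 6.74/0.00135 = 4993 d.
K_eq = L / Σ(b_i/K_i) = 13.91 / 4993 = 0.002786 m/day.
Q = K_eq · A · (Δh/L) = 0.002786 × 1920 × (1.75/13.91) = 0.6730 m³/day.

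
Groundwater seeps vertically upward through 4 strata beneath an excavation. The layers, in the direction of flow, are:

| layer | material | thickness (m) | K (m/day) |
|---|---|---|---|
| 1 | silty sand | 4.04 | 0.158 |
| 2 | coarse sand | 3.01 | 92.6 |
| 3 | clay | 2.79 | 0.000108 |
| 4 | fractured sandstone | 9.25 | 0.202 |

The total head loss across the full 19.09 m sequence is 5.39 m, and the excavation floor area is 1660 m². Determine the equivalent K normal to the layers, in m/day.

Flow is perpendicular to layering, so the layers act in series and the equivalent K is the thickness-weighted harmonic mean.
Total thickness L = 4.04 + 3.01 + 2.79 + 9.25 = 19.09 m.
Σ(b_i/K_i) = 4.04/0.158 + 3.01/92.6 + 2.79/0.000108 + 9.25/0.202 = 25905 d.
K_eq = L / Σ(b_i/K_i) = 19.09 / 25905 = 0.0007369 m/day.

0.000737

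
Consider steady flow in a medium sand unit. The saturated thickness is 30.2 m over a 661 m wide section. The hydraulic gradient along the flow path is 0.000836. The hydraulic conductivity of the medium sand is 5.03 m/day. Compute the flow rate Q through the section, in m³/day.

Cross-sectional area A = 661 × 30.2 = 19962 m².
Hydraulic gradient i = 0.000836.
Darcy's law: Q = K · A · i = 5.030 × 19962 × 0.0008360 = 83.94 m³/day.

83.9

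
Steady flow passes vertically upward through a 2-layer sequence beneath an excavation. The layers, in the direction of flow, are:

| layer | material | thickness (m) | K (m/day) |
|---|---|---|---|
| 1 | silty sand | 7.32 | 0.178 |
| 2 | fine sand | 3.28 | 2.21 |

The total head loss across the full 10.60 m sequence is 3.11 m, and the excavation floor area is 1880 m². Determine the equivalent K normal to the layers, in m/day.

Flow is perpendicular to layering, so the layers act in series and the equivalent K is the thickness-weighted harmonic mean.
Total thickness L = 7.32 + 3.28 = 10.60 m.
Σ(b_i/K_i) = 7.32/0.178 + 3.28/2.21 = 42.61 d.
K_eq = L / Σ(b_i/K_i) = 10.60 / 42.61 = 0.2488 m/day.

0.249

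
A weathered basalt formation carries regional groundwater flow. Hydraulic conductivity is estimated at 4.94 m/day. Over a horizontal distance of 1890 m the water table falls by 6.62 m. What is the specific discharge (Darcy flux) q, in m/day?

0.0173

Hydraulic gradient i = Δh / L = 6.62 / 1890 = 0.003503.
Specific discharge q = K · i = 4.940 × 0.003503 = 0.01730 m/day.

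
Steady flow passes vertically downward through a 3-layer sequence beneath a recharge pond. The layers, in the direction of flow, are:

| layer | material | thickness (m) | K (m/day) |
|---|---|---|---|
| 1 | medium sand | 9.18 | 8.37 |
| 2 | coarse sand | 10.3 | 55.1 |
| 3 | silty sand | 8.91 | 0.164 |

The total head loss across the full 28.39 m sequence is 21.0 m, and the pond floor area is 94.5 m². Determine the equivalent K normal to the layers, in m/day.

Flow is perpendicular to layering, so the layers act in series and the equivalent K is the thickness-weighted harmonic mean.
Total thickness L = 9.18 + 10.3 + 8.91 = 28.39 m.
Σ(b_i/K_i) = 9.18/8.37 + 10.3/55.1 + 8.91/0.164 = 55.61 d.
K_eq = L / Σ(b_i/K_i) = 28.39 / 55.61 = 0.5105 m/day.

0.510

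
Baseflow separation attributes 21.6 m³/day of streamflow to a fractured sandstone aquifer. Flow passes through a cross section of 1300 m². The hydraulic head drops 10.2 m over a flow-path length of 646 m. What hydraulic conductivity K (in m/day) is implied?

1.05

Hydraulic gradient i = Δh / L = 10.2 / 646 = 0.01579.
From Q = K·A·i, K = Q / (A·i) = 21.6 / (1300 × 0.01579) = 1.052 m/day.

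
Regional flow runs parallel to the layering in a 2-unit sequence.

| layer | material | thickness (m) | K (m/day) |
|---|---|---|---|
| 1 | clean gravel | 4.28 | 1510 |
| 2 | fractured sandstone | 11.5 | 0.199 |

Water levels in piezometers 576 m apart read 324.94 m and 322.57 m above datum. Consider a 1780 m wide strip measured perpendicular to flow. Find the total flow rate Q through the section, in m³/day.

47400

Flow is parallel to layering, so each bed carries its own Darcy discharge and the transmissivities add.
Σ(K_i·b_i) = 1510×4.28 + 0.199×11.5 = 6465 m²/day.
Hydraulic gradient i = (324.94 − 322.57) / 576 = 2.37 / 576 = 0.004115.
Q = Σ(K_i·b_i) · W · i = 6465 × 1780 × 0.004115 = 47350 m³/day.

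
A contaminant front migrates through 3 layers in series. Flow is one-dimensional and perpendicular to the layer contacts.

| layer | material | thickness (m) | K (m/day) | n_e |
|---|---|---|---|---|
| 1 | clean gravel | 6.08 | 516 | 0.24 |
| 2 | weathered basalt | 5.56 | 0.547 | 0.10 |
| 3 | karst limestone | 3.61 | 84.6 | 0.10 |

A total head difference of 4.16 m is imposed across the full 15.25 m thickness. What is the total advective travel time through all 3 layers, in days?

5.84

With flow normal to the layers, continuity requires the same specific discharge q through every layer.
Σ(b_i/K_i) = 6.08/516 + 5.56/0.547 + 3.61/84.6 = 10.22 d.
q = Δh / Σ(b_i/K_i) = 4.16 / 10.22 = 0.4071 m/day.
In each layer the seepage velocity is v_i = q/n_i, so the layer transit time is t_i = b_i·n_i / q:
  layer 1 (clean gravel): t_1 = 6.08 × 0.24 / 0.4071 = 3.585 d
  layer 2 (weathered basalt): t_2 = 5.56 × 0.10 / 0.4071 = 1.366 d
  layer 3 (karst limestone): t_3 = 3.61 × 0.10 / 0.4071 = 0.8868 d
Total t = Σ t_i = 5.837 days.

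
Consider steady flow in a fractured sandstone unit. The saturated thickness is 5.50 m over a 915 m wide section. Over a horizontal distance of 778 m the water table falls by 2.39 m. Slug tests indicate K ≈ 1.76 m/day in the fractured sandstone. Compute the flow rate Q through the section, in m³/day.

27.2

Cross-sectional area A = 915 × 5.50 = 5032 m².
Hydraulic gradient i = Δh / L = 2.39 / 778 = 0.003072.
Darcy's law: Q = K · A · i = 1.760 × 5032 × 0.003072 = 27.21 m³/day.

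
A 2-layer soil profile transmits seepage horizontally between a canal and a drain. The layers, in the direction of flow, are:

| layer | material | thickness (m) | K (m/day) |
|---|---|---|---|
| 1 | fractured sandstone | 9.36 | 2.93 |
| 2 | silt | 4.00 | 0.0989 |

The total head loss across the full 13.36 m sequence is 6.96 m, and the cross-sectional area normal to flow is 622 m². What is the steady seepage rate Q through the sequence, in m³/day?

Flow is perpendicular to layering, so the layers act in series and the equivalent K is the thickness-weighted harmonic mean.
Total thickness L = 9.36 + 4.00 = 13.36 m.
Σ(b_i/K_i) = 9.36/2.93 + 4.00/0.0989 = 43.64 d.
K_eq = L / Σ(b_i/K_i) = 13.36 / 43.64 = 0.3061 m/day.
Q = K_eq · A · (Δh/L) = 0.3061 × 622 × (6.96/13.36) = 99.20 m³/day.

99.2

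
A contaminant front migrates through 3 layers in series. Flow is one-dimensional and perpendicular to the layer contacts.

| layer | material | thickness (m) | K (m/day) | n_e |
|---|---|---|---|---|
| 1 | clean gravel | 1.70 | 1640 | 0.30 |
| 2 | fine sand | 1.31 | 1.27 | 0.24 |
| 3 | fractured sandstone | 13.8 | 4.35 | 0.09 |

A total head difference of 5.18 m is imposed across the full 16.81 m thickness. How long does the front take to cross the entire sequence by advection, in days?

1.68

With flow normal to the layers, continuity requires the same specific discharge q through every layer.
Σ(b_i/K_i) = 1.70/1640 + 1.31/1.27 + 13.8/4.35 = 4.205 d.
q = Δh / Σ(b_i/K_i) = 5.18 / 4.205 = 1.232 m/day.
In each layer the seepage velocity is v_i = q/n_i, so the layer transit time is t_i = b_i·n_i / q:
  layer 1 (clean gravel): t_1 = 1.70 × 0.30 / 1.232 = 0.4140 d
  layer 2 (fine sand): t_2 = 1.31 × 0.24 / 1.232 = 0.2552 d
  layer 3 (fractured sandstone): t_3 = 13.8 × 0.09 / 1.232 = 1.008 d
Total t = Σ t_i = 1.677 days.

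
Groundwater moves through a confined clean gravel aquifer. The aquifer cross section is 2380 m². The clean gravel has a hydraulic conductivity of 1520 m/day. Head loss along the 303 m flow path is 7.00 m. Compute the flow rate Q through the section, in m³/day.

Hydraulic gradient i = Δh / L = 7.00 / 303 = 0.02310.
Darcy's law: Q = K · A · i = 1520 × 2380 × 0.02310 = 83575 m³/day.

83600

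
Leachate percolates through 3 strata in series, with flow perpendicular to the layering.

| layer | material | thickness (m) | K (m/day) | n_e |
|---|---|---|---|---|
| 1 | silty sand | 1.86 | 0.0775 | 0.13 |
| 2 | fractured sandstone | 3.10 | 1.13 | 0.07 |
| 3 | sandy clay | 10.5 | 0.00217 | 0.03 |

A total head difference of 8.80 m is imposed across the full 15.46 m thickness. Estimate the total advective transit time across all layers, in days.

With flow normal to the layers, continuity requires the same specific discharge q through every layer.
Σ(b_i/K_i) = 1.86/0.0775 + 3.10/1.13 + 10.5/0.00217 = 4865 d.
q = Δh / Σ(b_i/K_i) = 8.80 / 4865 = 0.001809 m/day.
In each layer the seepage velocity is v_i = q/n_i, so the layer transit time is t_i = b_i·n_i / q:
  layer 1 (silty sand): t_1 = 1.86 × 0.13 / 0.001809 = 133.7 d
  layer 2 (fractured sandstone): t_2 = 3.10 × 0.07 / 0.001809 = 120.0 d
  layer 3 (sandy clay): t_3 = 10.5 × 0.03 / 0.001809 = 174.2 d
Total t = Σ t_i = 427.8 days.

428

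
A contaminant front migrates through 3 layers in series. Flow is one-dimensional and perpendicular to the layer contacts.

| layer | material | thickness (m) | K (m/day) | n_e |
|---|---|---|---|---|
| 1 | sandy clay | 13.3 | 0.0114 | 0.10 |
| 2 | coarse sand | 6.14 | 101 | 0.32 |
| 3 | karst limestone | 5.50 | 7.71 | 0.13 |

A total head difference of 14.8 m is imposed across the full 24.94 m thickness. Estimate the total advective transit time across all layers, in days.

With flow normal to the layers, continuity requires the same specific discharge q through every layer.
Σ(b_i/K_i) = 13.3/0.0114 + 6.14/101 + 5.50/7.71 = 1167 d.
q = Δh / Σ(b_i/K_i) = 14.8 / 1167 = 0.01268 m/day.
In each layer the seepage velocity is v_i = q/n_i, so the layer transit time is t_i = b_i·n_i / q:
  layer 1 (sandy clay): t_1 = 13.3 × 0.10 / 0.01268 = 104.9 d
  layer 2 (coarse sand): t_2 = 6.14 × 0.32 / 0.01268 = 155.0 d
  layer 3 (karst limestone): t_3 = 5.50 × 0.13 / 0.01268 = 56.40 d
Total t = Σ t_i = 316.3 days.

316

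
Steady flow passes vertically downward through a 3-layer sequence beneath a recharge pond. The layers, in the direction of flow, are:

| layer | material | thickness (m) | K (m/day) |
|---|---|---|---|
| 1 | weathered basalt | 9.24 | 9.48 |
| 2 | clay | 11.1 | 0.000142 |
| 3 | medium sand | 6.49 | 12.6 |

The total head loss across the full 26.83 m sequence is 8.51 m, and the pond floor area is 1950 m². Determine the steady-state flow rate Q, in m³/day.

0.212

Flow is perpendicular to layering, so the layers act in series and the equivalent K is the thickness-weighted harmonic mean.
Total thickness L = 9.24 + 11.1 + 6.49 = 26.83 m.
Σ(b_i/K_i) = 9.24/9.48 + 11.1/0.000142 + 6.49/12.6 = 78171 d.
K_eq = L / Σ(b_i/K_i) = 26.83 / 78171 = 0.0003432 m/day.
Q = K_eq · A · (Δh/L) = 0.0003432 × 1950 × (8.51/26.83) = 0.2123 m³/day.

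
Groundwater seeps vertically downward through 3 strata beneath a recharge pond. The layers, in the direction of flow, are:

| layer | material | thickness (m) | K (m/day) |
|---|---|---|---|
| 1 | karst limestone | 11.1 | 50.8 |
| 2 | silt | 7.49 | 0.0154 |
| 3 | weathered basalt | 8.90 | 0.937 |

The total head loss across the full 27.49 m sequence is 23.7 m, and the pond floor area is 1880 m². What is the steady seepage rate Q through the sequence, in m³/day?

Flow is perpendicular to layering, so the layers act in series and the equivalent K is the thickness-weighted harmonic mean.
Total thickness L = 11.1 + 7.49 + 8.90 = 27.49 m.
Σ(b_i/K_i) = 11.1/50.8 + 7.49/0.0154 + 8.90/0.937 = 496.1 d.
K_eq = L / Σ(b_i/K_i) = 27.49 / 496.1 = 0.05541 m/day.
Q = K_eq · A · (Δh/L) = 0.05541 × 1880 × (23.7/27.49) = 89.82 m³/day.

89.8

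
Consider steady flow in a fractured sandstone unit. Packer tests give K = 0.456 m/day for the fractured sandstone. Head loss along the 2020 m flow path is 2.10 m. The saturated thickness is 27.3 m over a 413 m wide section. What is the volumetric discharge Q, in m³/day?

Cross-sectional area A = 413 × 27.3 = 11275 m².
Hydraulic gradient i = Δh / L = 2.10 / 2020 = 0.001040.
Darcy's law: Q = K · A · i = 0.4560 × 11275 × 0.001040 = 5.345 m³/day.

5.34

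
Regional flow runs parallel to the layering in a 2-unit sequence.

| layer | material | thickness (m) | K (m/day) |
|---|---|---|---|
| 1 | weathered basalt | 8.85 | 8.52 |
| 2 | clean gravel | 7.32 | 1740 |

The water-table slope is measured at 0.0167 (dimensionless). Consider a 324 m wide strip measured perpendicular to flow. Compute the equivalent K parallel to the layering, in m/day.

Flow is parallel to layering, so each bed carries its own Darcy discharge and the transmissivities add.
Σ(K_i·b_i) = 8.52×8.85 + 1740×7.32 = 12812 m²/day.
Total thickness b = 16.17 m, so K_eq = Σ(K_i·b_i)/b = 792.3 m/day.

792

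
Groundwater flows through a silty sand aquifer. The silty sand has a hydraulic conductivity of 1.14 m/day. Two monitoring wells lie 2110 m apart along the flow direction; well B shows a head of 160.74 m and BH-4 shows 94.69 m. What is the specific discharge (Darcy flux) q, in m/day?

Hydraulic gradient i = (160.74 − 94.69) / 2110 = 66.05 / 2110 = 0.03130.
Specific discharge q = K · i = 1.140 × 0.03130 = 0.03569 m/day.

0.0357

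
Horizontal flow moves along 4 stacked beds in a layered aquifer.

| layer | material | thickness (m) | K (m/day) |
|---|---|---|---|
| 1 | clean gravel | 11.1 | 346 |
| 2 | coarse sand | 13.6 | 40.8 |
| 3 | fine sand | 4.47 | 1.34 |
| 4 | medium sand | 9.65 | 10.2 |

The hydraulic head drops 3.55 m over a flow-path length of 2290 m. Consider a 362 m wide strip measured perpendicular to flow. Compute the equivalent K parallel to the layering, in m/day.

116

Flow is parallel to layering, so each bed carries its own Darcy discharge and the transmissivities add.
Σ(K_i·b_i) = 346×11.1 + 40.8×13.6 + 1.34×4.47 + 10.2×9.65 = 4500 m²/day.
Total thickness b = 38.82 m, so K_eq = Σ(K_i·b_i)/b = 115.9 m/day.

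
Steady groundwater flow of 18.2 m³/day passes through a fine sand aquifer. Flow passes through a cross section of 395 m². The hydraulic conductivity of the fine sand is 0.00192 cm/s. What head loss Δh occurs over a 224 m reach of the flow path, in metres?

6.22

Convert K: 0.00192 cm/s × 864 = 1.659 m/day.
From Q = K·A·i, i = Q / (K·A) = 18.2 / (1.659 × 395.0) = 0.02778.
Head loss Δh = i · L = 0.02778 × 224 = 6.222 m.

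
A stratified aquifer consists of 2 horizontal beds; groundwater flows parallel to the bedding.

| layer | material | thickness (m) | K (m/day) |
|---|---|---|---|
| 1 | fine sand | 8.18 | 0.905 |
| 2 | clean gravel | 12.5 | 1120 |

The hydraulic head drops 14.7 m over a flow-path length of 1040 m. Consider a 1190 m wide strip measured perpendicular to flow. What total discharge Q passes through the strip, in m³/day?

236000

Flow is parallel to layering, so each bed carries its own Darcy discharge and the transmissivities add.
Σ(K_i·b_i) = 0.905×8.18 + 1120×12.5 = 14007 m²/day.
Hydraulic gradient i = Δh / L = 14.7 / 1040 = 0.01413.
Q = Σ(K_i·b_i) · W · i = 14007 × 1190 × 0.01413 = 2.356e+05 m³/day.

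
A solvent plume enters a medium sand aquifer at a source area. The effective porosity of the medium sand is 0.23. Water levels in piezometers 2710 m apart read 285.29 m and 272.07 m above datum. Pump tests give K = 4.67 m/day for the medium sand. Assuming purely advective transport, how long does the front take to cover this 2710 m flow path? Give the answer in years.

Hydraulic gradient i = (285.29 − 272.07) / 2710 = 13.22 / 2710 = 0.004878.
Darcy flux q = K · i = 4.670 × 0.004878 = 0.02278 m/day.
Seepage velocity v = q / n_e = 0.02278 / 0.23 = 0.09905 m/day.
Travel time t = L / v = 2710 / 0.09905 = 27360 days = 74.91 years.

74.9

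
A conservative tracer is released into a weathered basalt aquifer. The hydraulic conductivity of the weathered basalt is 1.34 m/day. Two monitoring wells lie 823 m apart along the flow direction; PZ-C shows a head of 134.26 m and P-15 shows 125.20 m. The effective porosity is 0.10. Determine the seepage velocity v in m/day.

0.148

Hydraulic gradient i = (134.26 − 125.20) / 823 = 9.06 / 823 = 0.01101.
Darcy flux q = K · i = 1.340 × 0.01101 = 0.01475 m/day.
Seepage velocity v = q / n_e = 0.01475 / 0.10 = 0.1475 m/day.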